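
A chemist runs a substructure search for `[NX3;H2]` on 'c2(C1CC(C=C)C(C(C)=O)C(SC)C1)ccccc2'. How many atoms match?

0

The query [NX3;H2] means: aliphatic N with 3 total connections, two of them H — an -NH2 nitrogen (amine or amide).
Check the 19 heavy atoms by environment: 2× C (H2, X4) → no; 4× C (H1, X4) → no; 1× C (H0, X3) → no; 1× O (H0, X1) → no; 2× C (H3, X4) → no; 1× S (H0, X2) → no; 1× C (H1, X3) → no; 1× C (H2, X3) → no; 1× c (aromatic, H0, X3) → no; 5× c (aromatic, H1, X3) → no.
No environment satisfies the query, so 0 matching atoms.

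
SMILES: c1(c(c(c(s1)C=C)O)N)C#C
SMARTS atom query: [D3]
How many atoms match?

4

The query [D3] means: atom with exactly three heavy-atom neighbours.
Check the 11 heavy atoms by environment: 1× s (aromatic, D2) → no; 4× c (aromatic, D3) → match; 2× C (D2) → no; 2× C (D1) → no; 1× N (D1) → no; 1× O (D1) → no.
That gives 4 matching atoms.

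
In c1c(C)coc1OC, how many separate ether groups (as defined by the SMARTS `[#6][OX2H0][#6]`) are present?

[#6][OX2H0][#6] is the SMARTS for an ether: an aliphatic oxygen bridging two carbons with no H on the oxygen.
Exactly one fragment in the molecule meets all constraints, giving 1 match.

1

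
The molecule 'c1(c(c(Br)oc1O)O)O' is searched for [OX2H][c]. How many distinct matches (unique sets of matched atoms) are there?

3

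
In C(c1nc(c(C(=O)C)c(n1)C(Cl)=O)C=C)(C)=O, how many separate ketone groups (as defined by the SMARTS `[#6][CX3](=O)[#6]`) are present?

2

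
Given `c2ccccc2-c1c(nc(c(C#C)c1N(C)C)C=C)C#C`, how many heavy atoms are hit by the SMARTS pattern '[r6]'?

The query [r6] means: r6 matches atoms in a six-membered ring.
Check the 21 heavy atoms by environment: 1× n (aromatic, in 6-ring) → match; 11× c (aromatic, in 6-ring) → match; 8× C (acyclic) → no; 1× N (acyclic) → no.
Summing the matching environments: 1 + 11 = 12 matching atoms.

12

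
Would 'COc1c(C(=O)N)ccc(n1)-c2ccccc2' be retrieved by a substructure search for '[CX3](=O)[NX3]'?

Yes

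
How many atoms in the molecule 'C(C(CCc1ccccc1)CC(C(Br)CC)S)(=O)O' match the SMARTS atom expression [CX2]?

0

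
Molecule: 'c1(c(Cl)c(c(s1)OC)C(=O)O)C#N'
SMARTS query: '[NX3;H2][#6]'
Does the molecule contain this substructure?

No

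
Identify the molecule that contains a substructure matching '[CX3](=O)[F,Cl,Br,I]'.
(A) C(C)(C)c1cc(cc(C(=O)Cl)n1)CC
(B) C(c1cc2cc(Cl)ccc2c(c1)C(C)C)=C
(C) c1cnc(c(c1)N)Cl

A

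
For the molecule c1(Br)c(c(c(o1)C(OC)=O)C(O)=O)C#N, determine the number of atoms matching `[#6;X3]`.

6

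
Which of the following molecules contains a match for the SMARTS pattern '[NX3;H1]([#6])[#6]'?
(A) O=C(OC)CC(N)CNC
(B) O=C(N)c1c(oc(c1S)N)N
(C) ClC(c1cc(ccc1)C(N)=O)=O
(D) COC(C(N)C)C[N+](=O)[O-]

[NX3;H1]([#6])[#6] describes a trivalent nitrogen with one H, bonded to two carbons (a secondary amine).
(A) contains an N-methylamino group (-NHCH3), which satisfies every atom and bond constraint.
(B) has a primary amino group (-NH2) but the nitrogen has H2 and only one carbon neighbour.
(C) has a primary amide (-C(=O)NH2) but the -C(=O)NH2 nitrogen has H2, not H1.
(D) has a primary amino group (-NH2) but the nitrogen has H2 and only one carbon neighbour.
So the answer is (A).

A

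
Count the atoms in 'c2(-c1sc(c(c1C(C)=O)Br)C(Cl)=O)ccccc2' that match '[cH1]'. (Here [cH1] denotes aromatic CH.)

5

Check the 18 heavy atoms by environment: 1× s (aromatic, H0) → no; 5× c (aromatic, H0) → no; 5× c (aromatic, H1) → match; 2× C (H0) → no; 2× O (H0) → no; 1× C (H3) → no; 1× Cl (H0) → no; 1× Br (H0) → no.
That gives 5 matching atoms.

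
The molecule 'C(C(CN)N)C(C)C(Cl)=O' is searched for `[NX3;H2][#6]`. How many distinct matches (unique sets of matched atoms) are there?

2

[NX3;H2][#6] is the SMARTS for a primary amine: a trivalent nitrogen with two H attached to carbon.
The molecule carries 2 separate instances of a primary amino group (-NH2) meeting every constraint; each maps to a distinct set of atoms, giving 2 matches.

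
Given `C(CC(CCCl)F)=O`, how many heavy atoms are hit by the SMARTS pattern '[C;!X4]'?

1

The query [C;!X4] means: aliphatic carbon that does not have four total connections.
Check the 8 heavy atoms by environment: 4× C (X4) → no; 1× C (X3) → match; 1× O (X1) → no; 1× Cl (X1) → no; 1× F (X1) → no.
That gives 1 matching atom.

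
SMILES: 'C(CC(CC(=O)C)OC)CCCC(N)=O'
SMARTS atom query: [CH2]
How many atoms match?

The query [CH2] means: aliphatic carbon with exactly two hydrogens.
Check the 15 heavy atoms by environment: 6× C (H2) → match; 1× C (H1) → no; 2× C (H0) → no; 3× O (H0) → no; 2× C (H3) → no; 1× N (H2) → no.
That gives 6 matching atoms.

6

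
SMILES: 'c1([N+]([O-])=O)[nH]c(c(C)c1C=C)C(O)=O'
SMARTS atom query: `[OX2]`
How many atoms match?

1

Check the 14 heavy atoms by environment: 1× n (aromatic, X3) → no; 4× c (aromatic, X3) → no; 1× C (X4) → no; 3× C (X3) → no; 2× O (X1) → no; 1× O (X2) → match; 1× N (charge +1, X3) → no; 1× O (charge -1, X1) → no.
That gives 1 matching atom.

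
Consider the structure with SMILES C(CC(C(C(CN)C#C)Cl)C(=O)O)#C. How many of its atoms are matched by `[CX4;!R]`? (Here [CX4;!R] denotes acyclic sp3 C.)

5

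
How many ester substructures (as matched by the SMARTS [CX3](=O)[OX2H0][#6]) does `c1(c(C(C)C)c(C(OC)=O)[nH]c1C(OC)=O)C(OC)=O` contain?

3

[CX3](=O)[OX2H0][#6] is the SMARTS for an ester: a carbonyl carbon bonded to an oxygen that is itself bonded to carbon (no H on that O).
The molecule carries 3 separate instances of a methyl-ester group (-C(=O)OCH3) meeting every constraint; each maps to a distinct set of atoms, giving 3 matches.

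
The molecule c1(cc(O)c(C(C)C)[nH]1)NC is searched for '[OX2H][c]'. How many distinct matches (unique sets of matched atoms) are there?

1

[OX2H][c] is the SMARTS for a phenol: a hydroxyl oxygen attached to an aromatic carbon.
Exactly one fragment in the molecule meets all constraints, giving 1 match.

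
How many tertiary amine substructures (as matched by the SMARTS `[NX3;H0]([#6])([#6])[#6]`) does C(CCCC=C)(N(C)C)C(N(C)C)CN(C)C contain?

3

[NX3;H0]([#6])([#6])[#6] is the SMARTS for a tertiary amine: a trivalent nitrogen with no H, bonded to three carbons.
The molecule carries 3 separate instances of a dimethylamino group (-N(CH3)2) meeting every constraint; each maps to a distinct set of atoms, giving 3 matches.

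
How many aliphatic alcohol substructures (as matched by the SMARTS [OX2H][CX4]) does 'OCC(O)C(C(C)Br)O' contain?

3

[OX2H][CX4] is the SMARTS for an aliphatic alcohol: a hydroxyl oxygen bound to an sp3 (X4) carbon.
The molecule carries 3 separate instances of a hydroxyl group (-OH) meeting every constraint; each maps to a distinct set of atoms, giving 3 matches.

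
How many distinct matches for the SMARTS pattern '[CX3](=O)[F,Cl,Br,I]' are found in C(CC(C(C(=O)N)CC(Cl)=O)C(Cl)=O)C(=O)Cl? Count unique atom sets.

3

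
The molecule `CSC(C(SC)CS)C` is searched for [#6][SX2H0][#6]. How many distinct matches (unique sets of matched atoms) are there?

2

[#6][SX2H0][#6] is the SMARTS for a thioether: an aliphatic sulfur bridging two carbons with no H on the sulfur.
The molecule carries 2 separate instances of a methylthio ether (-SCH3) meeting every constraint; each maps to a distinct set of atoms, giving 2 matches.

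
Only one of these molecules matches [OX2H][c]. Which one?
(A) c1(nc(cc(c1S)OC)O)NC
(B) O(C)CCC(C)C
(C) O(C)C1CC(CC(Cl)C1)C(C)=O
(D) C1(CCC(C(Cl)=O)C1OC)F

A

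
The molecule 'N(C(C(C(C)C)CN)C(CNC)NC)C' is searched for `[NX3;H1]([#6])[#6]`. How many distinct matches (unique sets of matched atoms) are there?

3

[NX3;H1]([#6])[#6] is the SMARTS for a secondary amine: a trivalent nitrogen with one H, bonded to two carbons.
The molecule carries 3 separate instances of an N-methylamino group (-NHCH3) meeting every constraint; each maps to a distinct set of atoms, giving 3 matches.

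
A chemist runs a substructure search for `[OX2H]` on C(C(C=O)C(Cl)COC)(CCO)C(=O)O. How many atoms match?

2

The query [OX2H] means: aliphatic oxygen with two connections, one of which is H — an -OH oxygen.
Check the 15 heavy atoms by environment: 3× C (H2, X4) → no; 3× C (H1, X4) → no; 1× C (H1, X3) → no; 2× O (H0, X1) → no; 1× O (H0, X2) → no; 1× C (H3, X4) → no; 2× O (H1, X2) → match; 1× Cl (H0, X1) → no; 1× C (H0, X3) → no.
That gives 2 matching atoms.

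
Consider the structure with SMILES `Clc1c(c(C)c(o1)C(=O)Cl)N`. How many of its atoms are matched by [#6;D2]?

The query [#6;D2] means: any carbon bonded to exactly two heavy atoms.
Check the 11 heavy atoms by environment: 1× o (aromatic, D2) → no; 4× c (aromatic, D3) → no; 1× N (D1) → no; 1× C (D3) → no; 1× O (D1) → no; 2× Cl (D1) → no; 1× C (D1) → no.
No environment satisfies the query, so 0 matching atoms.

0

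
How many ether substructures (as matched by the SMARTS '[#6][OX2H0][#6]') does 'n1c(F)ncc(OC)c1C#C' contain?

[#6][OX2H0][#6] is the SMARTS for an ether: an aliphatic oxygen bridging two carbons with no H on the oxygen.
Exactly one fragment in the molecule meets all constraints, giving 1 match.

1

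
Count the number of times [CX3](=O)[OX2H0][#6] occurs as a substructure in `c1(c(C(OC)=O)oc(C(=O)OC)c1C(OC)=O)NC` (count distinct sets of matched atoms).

3

[CX3](=O)[OX2H0][#6] is the SMARTS for an ester: a carbonyl carbon bonded to an oxygen that is itself bonded to carbon (no H on that O).
The molecule carries 3 separate instances of a methyl-ester group (-C(=O)OCH3) meeting every constraint; each maps to a distinct set of atoms, giving 3 matches.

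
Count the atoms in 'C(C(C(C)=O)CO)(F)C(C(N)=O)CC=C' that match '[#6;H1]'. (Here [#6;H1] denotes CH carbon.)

The query [#6;H1] means: any carbon bearing exactly one hydrogen.
Check the 15 heavy atoms by environment: 3× C (H2) → no; 4× C (H1) → match; 2× C (H0) → no; 2× O (H0) → no; 1× N (H2) → no; 1× F (H0) → no; 1× C (H3) → no; 1× O (H1) → no.
That gives 4 matching atoms.

4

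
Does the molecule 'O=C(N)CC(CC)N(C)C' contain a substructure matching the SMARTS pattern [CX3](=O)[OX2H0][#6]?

No

The pattern [CX3](=O)[OX2H0][#6] describes a carbonyl carbon bonded to an oxygen that is itself bonded to carbon (no H on that O) — an ester.
The closest candidate here is a primary amide (-C(=O)NH2), but the carbonyl is bonded to N, not to an O-C linkage. No other fragment satisfies the full query, so there is no match.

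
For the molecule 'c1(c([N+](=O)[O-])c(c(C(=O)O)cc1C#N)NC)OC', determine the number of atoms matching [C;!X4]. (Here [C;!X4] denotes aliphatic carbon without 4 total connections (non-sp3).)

2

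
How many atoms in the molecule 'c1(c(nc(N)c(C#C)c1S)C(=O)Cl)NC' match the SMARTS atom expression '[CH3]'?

1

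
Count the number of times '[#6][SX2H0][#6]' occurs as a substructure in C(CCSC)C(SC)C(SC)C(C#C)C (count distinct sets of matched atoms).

[#6][SX2H0][#6] is the SMARTS for a thioether: an aliphatic sulfur bridging two carbons with no H on the sulfur.
The molecule carries 3 separate instances of a methylthio ether (-SCH3) meeting every constraint; each maps to a distinct set of atoms, giving 3 matches.

3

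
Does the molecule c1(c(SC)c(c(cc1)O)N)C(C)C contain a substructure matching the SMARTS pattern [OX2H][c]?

The pattern [OX2H][c] describes a hydroxyl oxygen attached to an aromatic carbon — a phenol.
The molecule carries a hydroxyl group (-OH), whose atoms satisfy every constraint of the query, so the pattern matches.

Yes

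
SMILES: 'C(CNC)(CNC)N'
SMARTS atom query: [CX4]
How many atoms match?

5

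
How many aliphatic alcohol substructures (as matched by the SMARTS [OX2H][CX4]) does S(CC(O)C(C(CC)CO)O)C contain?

[OX2H][CX4] is the SMARTS for an aliphatic alcohol: a hydroxyl oxygen bound to an sp3 (X4) carbon.
The molecule carries 3 separate instances of a hydroxyl group (-OH) meeting every constraint; each maps to a distinct set of atoms, giving 3 matches.

3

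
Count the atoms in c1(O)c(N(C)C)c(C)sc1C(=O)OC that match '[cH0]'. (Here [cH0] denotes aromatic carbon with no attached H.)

4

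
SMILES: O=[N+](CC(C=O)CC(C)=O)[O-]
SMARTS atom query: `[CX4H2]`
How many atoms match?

2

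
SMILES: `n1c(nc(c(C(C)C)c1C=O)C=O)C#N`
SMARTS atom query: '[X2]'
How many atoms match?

3

The query [X2] means: any atom with exactly two total connections (bonds + H).
Check the 15 heavy atoms by environment: 2× n (aromatic, X2) → match; 4× c (aromatic, X3) → no; 3× C (X4) → no; 1× C (X2) → match; 1× N (X1) → no; 2× C (X3) → no; 2× O (X1) → no.
Summing the matching environments: 2 + 1 = 3 matching atoms.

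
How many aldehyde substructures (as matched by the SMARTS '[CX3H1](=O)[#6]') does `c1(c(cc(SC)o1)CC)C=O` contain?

1

[CX3H1](=O)[#6] is the SMARTS for an aldehyde: an sp2 carbon with one H, double-bonded to O and single-bonded to carbon.
Exactly one fragment in the molecule meets all constraints, giving 1 match.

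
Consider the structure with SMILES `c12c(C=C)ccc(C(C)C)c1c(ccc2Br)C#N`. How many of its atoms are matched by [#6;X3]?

Check the 18 heavy atoms by environment: 10× c (aromatic, X3) → match; 1× Br (X1) → no; 3× C (X4) → no; 2× C (X3) → match; 1× C (X2) → no; 1× N (X1) → no.
Summing the matching environments: 10 + 2 = 12 matching atoms.

12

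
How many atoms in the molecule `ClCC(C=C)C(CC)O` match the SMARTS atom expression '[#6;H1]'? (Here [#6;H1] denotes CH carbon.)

Check the 9 heavy atoms by environment: 3× C (H2) → no; 3× C (H1) → match; 1× O (H1) → no; 1× C (H3) → no; 1× Cl (H0) → no.
That gives 3 matching atoms.

3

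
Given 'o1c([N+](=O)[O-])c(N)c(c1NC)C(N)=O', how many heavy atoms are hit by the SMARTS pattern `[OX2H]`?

0

Check the 14 heavy atoms by environment: 1× o (aromatic, H0, X2) → no; 4× c (aromatic, H0, X3) → no; 2× N (H2, X3) → no; 1× N (charge +1, H0, X3) → no; 1× O (charge -1, H0, X1) → no; 2× O (H0, X1) → no; 1× N (H1, X3) → no; 1× C (H3, X4) → no; 1× C (H0, X3) → no.
No environment satisfies the query, so 0 matching atoms.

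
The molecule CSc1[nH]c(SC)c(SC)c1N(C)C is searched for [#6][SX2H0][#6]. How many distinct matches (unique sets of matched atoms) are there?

[#6][SX2H0][#6] is the SMARTS for a thioether: an aliphatic sulfur bridging two carbons with no H on the sulfur.
The molecule carries 3 separate instances of a methylthio ether (-SCH3) meeting every constraint; each maps to a distinct set of atoms, giving 3 matches.

3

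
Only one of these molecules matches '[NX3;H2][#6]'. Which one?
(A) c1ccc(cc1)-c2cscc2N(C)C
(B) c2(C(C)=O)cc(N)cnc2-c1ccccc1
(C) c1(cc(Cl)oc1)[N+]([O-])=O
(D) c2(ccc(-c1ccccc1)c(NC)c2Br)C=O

B

[NX3;H2][#6] describes a trivalent nitrogen with two H attached to carbon (a primary amine).
(A) has a dimethylamino group (-N(CH3)2) but the nitrogen has H0, not H2.
(B) contains a primary amino group (-NH2), which satisfies every atom and bond constraint.
(C) has a nitro group (-[N+](=O)[O-]) but the nitrogen is [N+] with no H, not NX3H2.
(D) has an N-methylamino group (-NHCH3) but the nitrogen bears two carbons and only one H (H1), not H2.
So the answer is (B).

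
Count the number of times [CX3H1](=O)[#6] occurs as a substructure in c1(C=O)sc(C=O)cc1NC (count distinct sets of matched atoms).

[CX3H1](=O)[#6] is the SMARTS for an aldehyde: an sp2 carbon with one H, double-bonded to O and single-bonded to carbon.
The molecule carries 2 separate instances of an aldehyde (-CHO) meeting every constraint; each maps to a distinct set of atoms, giving 2 matches.

2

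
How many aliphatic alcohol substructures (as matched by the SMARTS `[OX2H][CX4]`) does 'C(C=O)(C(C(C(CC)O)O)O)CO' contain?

4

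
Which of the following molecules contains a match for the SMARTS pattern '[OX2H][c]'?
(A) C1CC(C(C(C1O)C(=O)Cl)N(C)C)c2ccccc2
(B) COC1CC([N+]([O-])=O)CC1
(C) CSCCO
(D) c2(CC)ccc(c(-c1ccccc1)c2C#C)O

D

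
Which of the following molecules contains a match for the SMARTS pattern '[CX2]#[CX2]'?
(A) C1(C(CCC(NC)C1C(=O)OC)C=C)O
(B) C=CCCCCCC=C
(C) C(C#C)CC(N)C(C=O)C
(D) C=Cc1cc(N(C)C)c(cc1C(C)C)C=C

C

[CX2]#[CX2] describes a carbon-carbon triple bond (an alkyne).
(A) has a vinyl group (-CH=CH2) but the C=C is a double bond; both carbons are CX3, not CX2.
(B) has a vinyl group (-CH=CH2) but the C=C is a double bond; both carbons are CX3, not CX2.
(C) contains an ethynyl group (-C#CH), which satisfies every atom and bond constraint.
(D) has a vinyl group (-CH=CH2) but the C=C is a double bond; both carbons are CX3, not CX2.
So the answer is (C).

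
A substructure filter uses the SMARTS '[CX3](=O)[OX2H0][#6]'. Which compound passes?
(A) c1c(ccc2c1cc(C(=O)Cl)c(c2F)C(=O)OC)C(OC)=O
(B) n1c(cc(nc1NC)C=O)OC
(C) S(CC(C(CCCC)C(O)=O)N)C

[CX3](=O)[OX2H0][#6] describes a carbonyl carbon bonded to an oxygen that is itself bonded to carbon (no H on that O) (an ester).
(A) contains a methyl-ester group (-C(=O)OCH3), which satisfies every atom and bond constraint.
(B) has a methoxy ether (-OCH3) but the ether oxygen is not adjacent to a C=O carbon.
(C) has a carboxylic acid group (-C(=O)OH) but the singly-bonded O carries H (OX2H1, not H0).
So the answer is (A).

A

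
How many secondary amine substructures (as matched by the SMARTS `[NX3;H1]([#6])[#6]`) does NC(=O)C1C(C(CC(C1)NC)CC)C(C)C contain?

1

[NX3;H1]([#6])[#6] is the SMARTS for a secondary amine: a trivalent nitrogen with one H, bonded to two carbons.
Exactly one fragment in the molecule meets all constraints, giving 1 match.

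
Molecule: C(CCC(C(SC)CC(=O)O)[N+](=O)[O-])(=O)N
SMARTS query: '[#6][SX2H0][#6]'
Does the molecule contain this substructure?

Yes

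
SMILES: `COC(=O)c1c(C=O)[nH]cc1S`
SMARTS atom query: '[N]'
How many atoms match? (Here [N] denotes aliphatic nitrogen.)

0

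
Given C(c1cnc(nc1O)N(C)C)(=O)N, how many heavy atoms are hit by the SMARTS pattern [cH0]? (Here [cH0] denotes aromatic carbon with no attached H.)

3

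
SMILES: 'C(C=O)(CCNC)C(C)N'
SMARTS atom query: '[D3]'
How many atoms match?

2

The query [D3] means: atom with exactly three heavy-atom neighbours.
Check the 10 heavy atoms by environment: 3× C (D2) → no; 2× C (D3) → match; 2× C (D1) → no; 1× N (D1) → no; 1× O (D1) → no; 1× N (D2) → no.
That gives 2 matching atoms.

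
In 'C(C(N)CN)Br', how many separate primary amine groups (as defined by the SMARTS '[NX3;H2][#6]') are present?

2

[NX3;H2][#6] is the SMARTS for a primary amine: a trivalent nitrogen with two H attached to carbon.
The molecule carries 2 separate instances of a primary amino group (-NH2) meeting every constraint; each maps to a distinct set of atoms, giving 2 matches.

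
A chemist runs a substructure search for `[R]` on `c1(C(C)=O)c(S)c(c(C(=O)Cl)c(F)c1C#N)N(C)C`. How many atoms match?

6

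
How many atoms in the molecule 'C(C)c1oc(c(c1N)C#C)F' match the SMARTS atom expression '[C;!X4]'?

The query [C;!X4] means: aliphatic carbon that does not have four total connections.
Check the 11 heavy atoms by environment: 1× o (aromatic, X2) → no; 4× c (aromatic, X3) → no; 1× N (X3) → no; 2× C (X2) → match; 1× F (X1) → no; 2× C (X4) → no.
That gives 2 matching atoms.

2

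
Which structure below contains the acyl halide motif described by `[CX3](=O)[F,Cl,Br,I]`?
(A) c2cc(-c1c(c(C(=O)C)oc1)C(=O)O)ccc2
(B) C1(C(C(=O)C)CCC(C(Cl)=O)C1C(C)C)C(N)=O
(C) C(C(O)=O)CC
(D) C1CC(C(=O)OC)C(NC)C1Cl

B

[CX3](=O)[F,Cl,Br,I] describes a carbonyl carbon bonded to a halogen (an acyl halide).
(A) has a carboxylic acid group (-C(=O)OH) but the carbonyl is bonded to -OH, not to a halogen.
(B) contains an acyl chloride (-C(=O)Cl), which satisfies every atom and bond constraint.
(C) has a carboxylic acid group (-C(=O)OH) but the carbonyl is bonded to -OH, not to a halogen.
(D) has a chloro substituent but the Cl is not on a carbonyl carbon.
So the answer is (B).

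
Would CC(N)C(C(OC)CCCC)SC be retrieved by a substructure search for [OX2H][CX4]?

No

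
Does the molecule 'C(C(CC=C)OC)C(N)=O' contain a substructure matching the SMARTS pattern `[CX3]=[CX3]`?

The pattern [CX3]=[CX3] describes a non-aromatic C=C double bond between two sp2 carbons — an alkene.
The molecule carries a vinyl group (-CH=CH2), whose atoms satisfy every constraint of the query, so the pattern matches.

Yes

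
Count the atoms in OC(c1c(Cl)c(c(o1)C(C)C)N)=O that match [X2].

2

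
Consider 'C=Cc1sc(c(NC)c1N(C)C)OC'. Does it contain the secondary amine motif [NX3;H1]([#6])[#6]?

The pattern [NX3;H1]([#6])[#6] describes a trivalent nitrogen with one H, bonded to two carbons — a secondary amine.
The molecule carries an N-methylamino group (-NHCH3), whose atoms satisfy every constraint of the query, so the pattern matches.

Yes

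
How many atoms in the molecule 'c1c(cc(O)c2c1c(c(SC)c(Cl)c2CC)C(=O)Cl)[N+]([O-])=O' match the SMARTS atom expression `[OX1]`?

3

The query [OX1] means: aliphatic oxygen with one total connection — typically a carbonyl =O or an oxide.
Check the 22 heavy atoms by environment: 10× c (aromatic, X3) → no; 1× N (charge +1, X3) → no; 1× O (charge -1, X1) → match; 2× O (X1) → match; 2× Cl (X1) → no; 3× C (X4) → no; 1× O (X2) → no; 1× C (X3) → no; 1× S (X2) → no.
Summing the matching environments: 1 + 2 = 3 matching atoms.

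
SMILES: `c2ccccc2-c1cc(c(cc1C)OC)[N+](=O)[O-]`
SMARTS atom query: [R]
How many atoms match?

Check the 18 heavy atoms by environment: 12× c (aromatic, in 6-ring) → match; 1× N (charge +1, acyclic) → no; 1× O (charge -1, acyclic) → no; 2× O (acyclic) → no; 2× C (acyclic) → no.
That gives 12 matching atoms.

12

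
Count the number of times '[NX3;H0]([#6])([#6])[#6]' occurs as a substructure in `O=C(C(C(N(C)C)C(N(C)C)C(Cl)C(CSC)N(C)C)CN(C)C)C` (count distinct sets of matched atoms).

4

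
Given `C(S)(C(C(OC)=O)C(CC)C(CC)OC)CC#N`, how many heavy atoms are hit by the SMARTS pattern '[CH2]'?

The query [CH2] means: aliphatic carbon with exactly two hydrogens.
Check the 18 heavy atoms by environment: 3× C (H2) → match; 4× C (H1) → no; 4× C (H3) → no; 1× S (H1) → no; 3× O (H0) → no; 2× C (H0) → no; 1× N (H0) → no.
That gives 3 matching atoms.

3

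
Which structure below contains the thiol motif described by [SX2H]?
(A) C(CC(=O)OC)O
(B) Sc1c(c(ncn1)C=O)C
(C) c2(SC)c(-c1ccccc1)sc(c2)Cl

B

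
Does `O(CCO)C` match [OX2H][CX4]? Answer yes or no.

The pattern [OX2H][CX4] describes a hydroxyl oxygen bound to an sp3 (X4) carbon — an aliphatic alcohol.
The molecule carries a hydroxyl group (-OH), whose atoms satisfy every constraint of the query, so the pattern matches.

Yes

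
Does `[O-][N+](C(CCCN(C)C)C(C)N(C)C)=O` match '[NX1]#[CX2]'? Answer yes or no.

The pattern [NX1]#[CX2] describes a nitrogen triple-bonded to a two-connected carbon — a nitrile.
The closest candidate here is a nitro group (-[N+](=O)[O-]), but there is no C#N triple bond. No other fragment satisfies the full query, so there is no match.

No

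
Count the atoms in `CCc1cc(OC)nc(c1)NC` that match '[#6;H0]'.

3

Check the 12 heavy atoms by environment: 1× n (aromatic, H0) → no; 3× c (aromatic, H0) → match; 2× c (aromatic, H1) → no; 1× N (H1) → no; 3× C (H3) → no; 1× O (H0) → no; 1× C (H2) → no.
That gives 3 matching atoms.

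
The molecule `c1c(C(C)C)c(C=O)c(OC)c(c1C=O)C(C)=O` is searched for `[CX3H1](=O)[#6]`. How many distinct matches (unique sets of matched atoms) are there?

2

[CX3H1](=O)[#6] is the SMARTS for an aldehyde: an sp2 carbon with one H, double-bonded to O and single-bonded to carbon.
The molecule carries 2 separate instances of an aldehyde (-CHO) meeting every constraint; each maps to a distinct set of atoms, giving 2 matches.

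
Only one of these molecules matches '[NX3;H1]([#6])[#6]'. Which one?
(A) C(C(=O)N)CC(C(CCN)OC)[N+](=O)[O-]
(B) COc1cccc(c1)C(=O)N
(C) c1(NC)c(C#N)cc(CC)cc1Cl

C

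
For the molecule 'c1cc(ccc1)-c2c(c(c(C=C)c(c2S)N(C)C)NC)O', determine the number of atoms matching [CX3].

2

The query [CX3] means: C with X3: aliphatic carbon with exactly 3 total connections.
Check the 21 heavy atoms by environment: 12× c (aromatic, X3) → no; 2× C (X3) → match; 2× N (X3) → no; 3× C (X4) → no; 1× O (X2) → no; 1× S (X2) → no.
That gives 2 matching atoms.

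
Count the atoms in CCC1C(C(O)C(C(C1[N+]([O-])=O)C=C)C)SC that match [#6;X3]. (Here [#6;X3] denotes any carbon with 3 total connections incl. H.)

2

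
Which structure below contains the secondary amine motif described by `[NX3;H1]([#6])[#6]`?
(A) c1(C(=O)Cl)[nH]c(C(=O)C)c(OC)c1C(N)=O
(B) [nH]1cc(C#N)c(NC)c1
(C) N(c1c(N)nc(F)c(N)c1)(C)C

B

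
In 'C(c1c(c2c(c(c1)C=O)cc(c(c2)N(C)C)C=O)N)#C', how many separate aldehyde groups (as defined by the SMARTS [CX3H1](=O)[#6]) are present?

[CX3H1](=O)[#6] is the SMARTS for an aldehyde: an sp2 carbon with one H, double-bonded to O and single-bonded to carbon.
The molecule carries 2 separate instances of an aldehyde (-CHO) meeting every constraint; each maps to a distinct set of atoms, giving 2 matches.

2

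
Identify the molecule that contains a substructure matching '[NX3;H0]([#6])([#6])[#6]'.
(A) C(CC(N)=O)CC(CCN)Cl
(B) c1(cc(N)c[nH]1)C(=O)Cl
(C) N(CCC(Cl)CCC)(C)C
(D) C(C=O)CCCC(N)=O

C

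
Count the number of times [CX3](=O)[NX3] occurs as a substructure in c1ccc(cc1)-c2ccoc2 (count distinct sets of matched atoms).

[CX3](=O)[NX3] is the SMARTS for an amide: a carbonyl carbon bonded to a trivalent nitrogen.
No fragment in the molecule satisfies every constraint, giving 0 matches.

0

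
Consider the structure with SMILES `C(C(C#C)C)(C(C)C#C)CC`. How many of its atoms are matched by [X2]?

Check the 11 heavy atoms by environment: 7× C (X4) → no; 4× C (X2) → match.
That gives 4 matching atoms.

4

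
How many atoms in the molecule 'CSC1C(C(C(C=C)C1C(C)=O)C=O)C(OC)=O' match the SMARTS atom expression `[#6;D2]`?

The query [#6;D2] means: any carbon bonded to exactly two heavy atoms.
Check the 18 heavy atoms by environment: 7× C (D3) → no; 2× C (D2) → match; 3× O (D1) → no; 4× C (D1) → no; 1× O (D2) → no; 1× S (D2) → no.
That gives 2 matching atoms.

2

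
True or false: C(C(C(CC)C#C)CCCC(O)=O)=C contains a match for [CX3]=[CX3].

True

The pattern [CX3]=[CX3] describes a non-aromatic C=C double bond between two sp2 carbons — an alkene.
The molecule carries a vinyl group (-CH=CH2), whose atoms satisfy every constraint of the query, so the pattern matches.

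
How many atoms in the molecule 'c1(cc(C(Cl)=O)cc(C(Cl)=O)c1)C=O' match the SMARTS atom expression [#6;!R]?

3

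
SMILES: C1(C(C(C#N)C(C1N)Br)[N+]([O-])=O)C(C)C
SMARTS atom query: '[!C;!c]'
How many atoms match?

6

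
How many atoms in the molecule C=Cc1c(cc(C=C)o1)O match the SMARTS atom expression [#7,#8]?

2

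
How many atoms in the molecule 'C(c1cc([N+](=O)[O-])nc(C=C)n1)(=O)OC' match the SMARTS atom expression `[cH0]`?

The query [cH0] means: aromatic carbon with no attached hydrogen (substituted or ring-fusion).
Check the 15 heavy atoms by environment: 2× n (aromatic, H0) → no; 3× c (aromatic, H0) → match; 1× c (aromatic, H1) → no; 1× C (H1) → no; 1× C (H2) → no; 1× C (H0) → no; 3× O (H0) → no; 1× C (H3) → no; 1× N (charge +1, H0) → no; 1× O (charge -1, H0) → no.
That gives 3 matching atoms.

3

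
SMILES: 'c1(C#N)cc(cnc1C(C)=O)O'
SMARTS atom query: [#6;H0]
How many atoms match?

5

The query [#6;H0] means: any carbon with no attached hydrogen.
Check the 12 heavy atoms by environment: 1× n (aromatic, H0) → no; 3× c (aromatic, H0) → match; 2× c (aromatic, H1) → no; 2× C (H0) → match; 1× N (H0) → no; 1× O (H0) → no; 1× C (H3) → no; 1× O (H1) → no.
Summing the matching environments: 3 + 2 = 5 matching atoms.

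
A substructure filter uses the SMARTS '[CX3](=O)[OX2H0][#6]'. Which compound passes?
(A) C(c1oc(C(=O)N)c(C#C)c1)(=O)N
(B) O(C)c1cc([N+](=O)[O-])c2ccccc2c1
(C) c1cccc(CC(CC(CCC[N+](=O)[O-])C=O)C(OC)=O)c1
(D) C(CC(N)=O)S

C

[CX3](=O)[OX2H0][#6] describes a carbonyl carbon bonded to an oxygen that is itself bonded to carbon (no H on that O) (an ester).
(A) has a primary amide (-C(=O)NH2) but the carbonyl is bonded to N, not to an O-C linkage.
(B) has a methoxy ether (-OCH3) but the ether oxygen is not adjacent to a C=O carbon.
(C) contains a methyl-ester group (-C(=O)OCH3), which satisfies every atom and bond constraint.
(D) has a primary amide (-C(=O)NH2) but the carbonyl is bonded to N, not to an O-C linkage.
So the answer is (C).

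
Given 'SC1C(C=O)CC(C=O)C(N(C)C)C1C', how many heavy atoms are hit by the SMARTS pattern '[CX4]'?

9

The query [CX4] means: C with X4: aliphatic carbon with exactly 4 total connections (bonds + H).
Check the 15 heavy atoms by environment: 9× C (X4) → match; 1× S (X2) → no; 1× N (X3) → no; 2× C (X3) → no; 2× O (X1) → no.
That gives 9 matching atoms.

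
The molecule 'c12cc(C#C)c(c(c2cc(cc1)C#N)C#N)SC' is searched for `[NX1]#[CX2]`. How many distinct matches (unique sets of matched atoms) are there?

2

[NX1]#[CX2] is the SMARTS for a nitrile: a nitrogen triple-bonded to a two-connected carbon.
The molecule carries 2 separate instances of a nitrile (-C#N) meeting every constraint; each maps to a distinct set of atoms, giving 2 matches.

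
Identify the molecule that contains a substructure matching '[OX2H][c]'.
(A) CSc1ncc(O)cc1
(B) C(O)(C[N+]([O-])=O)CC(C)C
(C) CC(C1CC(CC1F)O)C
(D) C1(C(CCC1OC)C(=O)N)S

A

[OX2H][c] describes a hydroxyl oxygen attached to an aromatic carbon (a phenol).
(A) contains a hydroxyl group (-OH), which satisfies every atom and bond constraint.
(B) has a hydroxyl group (-OH) but the -OH is on an aliphatic carbon, not an aromatic c.
(C) has a hydroxyl group (-OH) but the -OH is on an aliphatic carbon, not an aromatic c.
(D) has a methoxy ether (-OCH3) but the oxygen has H0, not H1.
So the answer is (A).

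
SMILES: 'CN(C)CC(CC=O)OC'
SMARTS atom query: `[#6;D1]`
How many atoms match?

3

The query [#6;D1] means: carbon bonded to exactly one heavy atom.
Check the 10 heavy atoms by environment: 3× C (D2) → no; 1× C (D3) → no; 1× N (D3) → no; 3× C (D1) → match; 1× O (D1) → no; 1× O (D2) → no.
That gives 3 matching atoms.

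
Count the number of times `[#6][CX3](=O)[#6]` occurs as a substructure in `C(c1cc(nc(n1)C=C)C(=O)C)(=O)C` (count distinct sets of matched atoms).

2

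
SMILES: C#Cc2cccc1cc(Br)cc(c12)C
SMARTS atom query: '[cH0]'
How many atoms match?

5

Check the 14 heavy atoms by environment: 5× c (aromatic, H0) → match; 5× c (aromatic, H1) → no; 1× C (H3) → no; 1× C (H0) → no; 1× C (H1) → no; 1× Br (H0) → no.
That gives 5 matching atoms.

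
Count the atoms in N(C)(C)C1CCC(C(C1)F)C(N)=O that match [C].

9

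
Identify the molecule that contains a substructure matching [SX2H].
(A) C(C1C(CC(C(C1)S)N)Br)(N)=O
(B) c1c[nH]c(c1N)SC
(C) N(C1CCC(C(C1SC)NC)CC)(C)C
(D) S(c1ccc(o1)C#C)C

A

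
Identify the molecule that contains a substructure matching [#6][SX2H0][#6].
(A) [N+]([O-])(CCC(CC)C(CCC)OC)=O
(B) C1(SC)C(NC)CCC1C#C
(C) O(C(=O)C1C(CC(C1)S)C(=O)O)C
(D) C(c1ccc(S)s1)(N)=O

B

[#6][SX2H0][#6] describes an aliphatic sulfur bridging two carbons with no H on the sulfur (a thioether).
(A) has a methoxy ether (-OCH3) but the bridging atom is O, not S.
(B) contains a methylthio ether (-SCH3), which satisfies every atom and bond constraint.
(C) has a thiol (-SH) but the sulfur has H1, not H0 bridging two carbons.
(D) has a thiol (-SH) but the sulfur has H1, not H0 bridging two carbons.
So the answer is (B).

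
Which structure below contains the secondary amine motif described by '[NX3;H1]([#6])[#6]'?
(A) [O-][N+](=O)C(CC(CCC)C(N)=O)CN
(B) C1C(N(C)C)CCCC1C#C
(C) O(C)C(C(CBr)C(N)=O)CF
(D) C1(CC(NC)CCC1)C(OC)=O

[NX3;H1]([#6])[#6] describes a trivalent nitrogen with one H, bonded to two carbons (a secondary amine).
(A) has a primary amino group (-NH2) but the nitrogen has H2 and only one carbon neighbour.
(B) has a dimethylamino group (-N(CH3)2) but the nitrogen has H0, not H1.
(C) has a primary amide (-C(=O)NH2) but the -C(=O)NH2 nitrogen has H2, not H1.
(D) contains an N-methylamino group (-NHCH3), which satisfies every atom and bond constraint.
So the answer is (D).

D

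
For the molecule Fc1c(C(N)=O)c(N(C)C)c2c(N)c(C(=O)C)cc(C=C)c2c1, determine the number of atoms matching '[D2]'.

3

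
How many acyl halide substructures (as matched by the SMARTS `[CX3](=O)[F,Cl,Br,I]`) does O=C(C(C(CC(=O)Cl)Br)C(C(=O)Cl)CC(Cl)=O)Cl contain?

4

[CX3](=O)[F,Cl,Br,I] is the SMARTS for an acyl halide: a carbonyl carbon bonded to a halogen.
The molecule carries 4 separate instances of an acyl chloride (-C(=O)Cl) meeting every constraint; each maps to a distinct set of atoms, giving 4 matches.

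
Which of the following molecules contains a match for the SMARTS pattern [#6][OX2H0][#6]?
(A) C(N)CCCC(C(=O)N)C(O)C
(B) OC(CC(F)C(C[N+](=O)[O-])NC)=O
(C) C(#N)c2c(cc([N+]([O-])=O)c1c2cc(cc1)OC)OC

C

[#6][OX2H0][#6] describes an aliphatic oxygen bridging two carbons with no H on the oxygen (an ether).
(A) has a hydroxyl group (-OH) but the oxygen has H1, not H0 bridging two carbons.
(B) has a carboxylic acid group (-C(=O)OH) but the -OH oxygen has H1; the =O is OX1, not OX2.
(C) contains a methoxy ether (-OCH3), which satisfies every atom and bond constraint.
So the answer is (C).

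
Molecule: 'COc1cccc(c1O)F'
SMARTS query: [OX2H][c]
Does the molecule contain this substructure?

Yes

The pattern [OX2H][c] describes a hydroxyl oxygen attached to an aromatic carbon — a phenol.
The molecule carries a hydroxyl group (-OH), whose atoms satisfy every constraint of the query, so the pattern matches.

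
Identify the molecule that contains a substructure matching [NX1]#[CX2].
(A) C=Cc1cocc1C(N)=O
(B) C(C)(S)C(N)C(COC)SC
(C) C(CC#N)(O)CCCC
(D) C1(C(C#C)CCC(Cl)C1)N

C

[NX1]#[CX2] describes a nitrogen triple-bonded to a two-connected carbon (a nitrile).
(A) has a primary amide (-C(=O)NH2) but the nitrogen is NX3, not NX1.
(B) has a primary amino group (-NH2) but the nitrogen is NX3 (three connections), not NX1 triple-bonded.
(C) contains a nitrile (-C#N), which satisfies every atom and bond constraint.
(D) has a primary amino group (-NH2) but the nitrogen is NX3 (three connections), not NX1 triple-bonded.
So the answer is (C).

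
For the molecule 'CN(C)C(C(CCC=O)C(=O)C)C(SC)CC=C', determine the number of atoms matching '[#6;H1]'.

5

The query [#6;H1] means: any carbon bearing exactly one hydrogen.
Check the 18 heavy atoms by environment: 4× C (H2) → no; 5× C (H1) → match; 1× S (H0) → no; 4× C (H3) → no; 1× C (H0) → no; 2× O (H0) → no; 1× N (H0) → no.
That gives 5 matching atoms.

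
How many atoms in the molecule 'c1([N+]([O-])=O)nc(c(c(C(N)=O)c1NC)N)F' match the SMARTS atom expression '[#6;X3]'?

6

Check the 16 heavy atoms by environment: 1× n (aromatic, X2) → no; 5× c (aromatic, X3) → match; 1× N (charge +1, X3) → no; 1× O (charge -1, X1) → no; 2× O (X1) → no; 1× F (X1) → no; 1× C (X3) → match; 3× N (X3) → no; 1× C (X4) → no.
Summing the matching environments: 5 + 1 = 6 matching atoms.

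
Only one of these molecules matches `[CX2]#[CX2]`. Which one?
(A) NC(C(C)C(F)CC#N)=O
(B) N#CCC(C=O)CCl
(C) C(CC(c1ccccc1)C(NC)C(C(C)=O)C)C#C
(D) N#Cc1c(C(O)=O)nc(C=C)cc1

C

[CX2]#[CX2] describes a carbon-carbon triple bond (an alkyne).
(A) has a nitrile (-C#N) but the triple bond is C#N, not C#C.
(B) has a nitrile (-C#N) but the triple bond is C#N, not C#C.
(C) contains an ethynyl group (-C#CH), which satisfies every atom and bond constraint.
(D) has a vinyl group (-CH=CH2) but the C=C is a double bond; both carbons are CX3, not CX2.
So the answer is (C).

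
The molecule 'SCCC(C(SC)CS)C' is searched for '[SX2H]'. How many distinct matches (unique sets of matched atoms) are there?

2

[SX2H] is the SMARTS for a thiol: an aliphatic sulfur with two connections, one being H.
The molecule carries 2 separate instances of a thiol (-SH) meeting every constraint; each maps to a distinct set of atoms, giving 2 matches.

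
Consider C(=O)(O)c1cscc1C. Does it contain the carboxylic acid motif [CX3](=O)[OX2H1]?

Yes

The pattern [CX3](=O)[OX2H1] describes an sp2 carbon double-bonded to O and single-bonded to an -OH oxygen — a carboxylic acid.
The molecule carries a carboxylic acid group (-C(=O)OH), whose atoms satisfy every constraint of the query, so the pattern matches.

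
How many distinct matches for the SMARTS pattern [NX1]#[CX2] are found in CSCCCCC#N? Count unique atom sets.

1

[NX1]#[CX2] is the SMARTS for a nitrile: a nitrogen triple-bonded to a two-connected carbon.
Exactly one fragment in the molecule meets all constraints, giving 1 match.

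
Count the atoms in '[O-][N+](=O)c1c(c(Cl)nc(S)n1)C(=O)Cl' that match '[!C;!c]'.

Check the 14 heavy atoms by environment: 2× n (aromatic) → match; 4× c (aromatic) → no; 2× Cl → match; 1× C → no; 2× O → match; 1× S → match; 1× N (charge +1) → match; 1× O (charge -1) → match.
Summing the matching environments: 2 + 2 + 2 + 1 + 1 + 1 = 9 matching atoms.

9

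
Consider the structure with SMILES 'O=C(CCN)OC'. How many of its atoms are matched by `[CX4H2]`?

2

Check the 7 heavy atoms by environment: 2× C (H2, X4) → match; 1× C (H0, X3) → no; 1× O (H0, X1) → no; 1× O (H0, X2) → no; 1× C (H3, X4) → no; 1× N (H2, X3) → no.
That gives 2 matching atoms.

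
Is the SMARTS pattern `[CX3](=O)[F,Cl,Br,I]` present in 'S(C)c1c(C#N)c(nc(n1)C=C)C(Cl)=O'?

Yes

The pattern [CX3](=O)[F,Cl,Br,I] describes a carbonyl carbon bonded to a halogen — an acyl halide.
The molecule carries an acyl chloride (-C(=O)Cl), whose atoms satisfy every constraint of the query, so the pattern matches.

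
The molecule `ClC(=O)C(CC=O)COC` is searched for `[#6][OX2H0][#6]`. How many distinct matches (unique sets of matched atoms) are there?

[#6][OX2H0][#6] is the SMARTS for an ether: an aliphatic oxygen bridging two carbons with no H on the oxygen.
Exactly one fragment in the molecule meets all constraints, giving 1 match.

1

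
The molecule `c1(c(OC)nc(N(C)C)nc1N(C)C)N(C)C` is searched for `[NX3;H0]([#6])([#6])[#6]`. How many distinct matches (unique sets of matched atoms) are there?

[NX3;H0]([#6])([#6])[#6] is the SMARTS for a tertiary amine: a trivalent nitrogen with no H, bonded to three carbons.
The molecule carries 3 separate instances of a dimethylamino group (-N(CH3)2) meeting every constraint; each maps to a distinct set of atoms, giving 3 matches.

3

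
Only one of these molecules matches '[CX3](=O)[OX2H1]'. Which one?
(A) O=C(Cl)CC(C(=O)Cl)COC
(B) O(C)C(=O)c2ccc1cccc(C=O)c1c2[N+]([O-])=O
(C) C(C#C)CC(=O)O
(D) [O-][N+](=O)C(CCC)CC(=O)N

C

[CX3](=O)[OX2H1] describes an sp2 carbon double-bonded to O and single-bonded to an -OH oxygen (a carboxylic acid).
(A) has an acyl chloride (-C(=O)Cl) but the carbonyl is bonded to Cl, not to an -OH oxygen.
(B) has an aldehyde (-CHO) but there is no singly-bonded oxygen on the carbonyl carbon.
(C) contains a carboxylic acid group (-C(=O)OH), which satisfies every atom and bond constraint.
(D) has a primary amide (-C(=O)NH2) but the carbonyl is bonded to N, not to an -OH oxygen.
So the answer is (C).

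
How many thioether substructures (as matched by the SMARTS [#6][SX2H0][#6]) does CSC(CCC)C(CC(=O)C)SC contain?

[#6][SX2H0][#6] is the SMARTS for a thioether: an aliphatic sulfur bridging two carbons with no H on the sulfur.
The molecule carries 2 separate instances of a methylthio ether (-SCH3) meeting every constraint; each maps to a distinct set of atoms, giving 2 matches.

2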